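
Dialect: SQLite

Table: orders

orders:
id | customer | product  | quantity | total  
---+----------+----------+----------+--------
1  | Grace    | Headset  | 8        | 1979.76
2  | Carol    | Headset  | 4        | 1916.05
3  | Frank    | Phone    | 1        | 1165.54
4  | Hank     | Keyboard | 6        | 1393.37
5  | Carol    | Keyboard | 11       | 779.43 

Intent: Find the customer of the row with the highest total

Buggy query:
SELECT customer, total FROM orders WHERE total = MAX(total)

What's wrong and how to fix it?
Bug: WHERE is evaluated per row; an aggregate over the whole table isn't defined there

Fix: Use a subquery: WHERE total = (SELECT MAX(total) FROM orders)

Corrected query:
SELECT customer, total FROM orders WHERE total = (SELECT MAX(total) FROM orders)

Result:
customer | total  
---------+--------
Grace    | 1979.76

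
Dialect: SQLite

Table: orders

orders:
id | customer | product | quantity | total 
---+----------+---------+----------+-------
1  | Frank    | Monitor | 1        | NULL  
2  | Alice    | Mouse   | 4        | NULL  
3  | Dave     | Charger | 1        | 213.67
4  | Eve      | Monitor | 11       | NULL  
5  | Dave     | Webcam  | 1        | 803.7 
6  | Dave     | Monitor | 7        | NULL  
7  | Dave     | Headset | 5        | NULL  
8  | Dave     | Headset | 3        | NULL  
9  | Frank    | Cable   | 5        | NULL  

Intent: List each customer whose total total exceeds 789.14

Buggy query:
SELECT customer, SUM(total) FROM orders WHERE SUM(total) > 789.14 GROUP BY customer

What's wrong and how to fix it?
Bug: Aggregate functions cannot appear in a WHERE clause

Fix: Use HAVING (which filters groups after aggregation) instead of WHERE

Corrected query:
SELECT customer, SUM(total) FROM orders GROUP BY customer HAVING SUM(total) > 789.14

Result:
customer | SUM(total)
---------+-----------
Dave     | 1017.37   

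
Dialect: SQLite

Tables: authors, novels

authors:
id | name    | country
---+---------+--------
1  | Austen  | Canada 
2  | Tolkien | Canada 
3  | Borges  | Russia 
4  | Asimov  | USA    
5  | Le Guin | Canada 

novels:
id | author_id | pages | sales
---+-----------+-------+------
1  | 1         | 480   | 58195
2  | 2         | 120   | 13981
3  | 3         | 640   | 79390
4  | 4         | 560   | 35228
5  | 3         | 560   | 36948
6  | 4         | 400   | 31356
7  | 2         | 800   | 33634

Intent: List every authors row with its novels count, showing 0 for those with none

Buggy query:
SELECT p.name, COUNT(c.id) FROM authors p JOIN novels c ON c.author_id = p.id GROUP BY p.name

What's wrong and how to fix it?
Bug: INNER JOIN drops authors rows that have no matching novels rows

Fix: Switch to LEFT JOIN to retain unmatched parent rows

Corrected query:
SELECT p.name, COUNT(c.id) FROM authors p LEFT JOIN novels c ON c.author_id = p.id GROUP BY p.name

Result:
name    | COUNT(c.id)
--------+------------
Asimov  | 2          
Austen  | 1          
Borges  | 2          
Le Guin | 0          
Tolkien | 2          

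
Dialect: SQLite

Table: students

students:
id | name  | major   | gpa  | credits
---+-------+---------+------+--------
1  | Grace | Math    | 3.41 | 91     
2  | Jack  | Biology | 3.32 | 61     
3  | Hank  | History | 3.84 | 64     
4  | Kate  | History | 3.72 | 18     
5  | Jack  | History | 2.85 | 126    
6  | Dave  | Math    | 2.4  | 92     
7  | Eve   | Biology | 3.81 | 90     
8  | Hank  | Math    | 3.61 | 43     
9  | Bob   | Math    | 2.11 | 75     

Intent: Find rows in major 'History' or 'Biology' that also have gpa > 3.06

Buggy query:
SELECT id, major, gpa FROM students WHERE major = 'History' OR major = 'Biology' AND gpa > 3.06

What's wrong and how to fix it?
Bug: Without parentheses, AND is evaluated before OR, so the gpa filter only applies to the 'Biology' branch

Fix: Group the OR with parentheses (or use IN), then AND the threshold

Corrected query:
SELECT id, major, gpa FROM students WHERE (major = 'History' OR major = 'Biology') AND gpa > 3.06

Result:
id | major   | gpa 
---+---------+-----
2  | Biology | 3.32
3  | History | 3.84
4  | History | 3.72
7  | Biology | 3.81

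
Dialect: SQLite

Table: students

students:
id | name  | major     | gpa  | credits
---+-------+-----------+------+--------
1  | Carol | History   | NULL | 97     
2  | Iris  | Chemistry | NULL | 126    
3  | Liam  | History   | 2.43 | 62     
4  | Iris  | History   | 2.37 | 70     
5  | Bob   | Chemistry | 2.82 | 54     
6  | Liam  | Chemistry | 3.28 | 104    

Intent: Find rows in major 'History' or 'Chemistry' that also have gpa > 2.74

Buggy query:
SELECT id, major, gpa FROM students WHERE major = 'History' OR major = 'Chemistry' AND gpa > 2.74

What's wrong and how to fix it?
Bug: AND binds tighter than OR, so this parses as major = 'History' OR (major = 'Chemistry' AND gpa > 2.74)

Fix: Group the OR with parentheses (or use IN), then AND the threshold

Corrected query:
SELECT id, major, gpa FROM students WHERE (major = 'History' OR major = 'Chemistry') AND gpa > 2.74

Result:
id | major     | gpa 
---+-----------+-----
5  | Chemistry | 2.82
6  | Chemistry | 3.28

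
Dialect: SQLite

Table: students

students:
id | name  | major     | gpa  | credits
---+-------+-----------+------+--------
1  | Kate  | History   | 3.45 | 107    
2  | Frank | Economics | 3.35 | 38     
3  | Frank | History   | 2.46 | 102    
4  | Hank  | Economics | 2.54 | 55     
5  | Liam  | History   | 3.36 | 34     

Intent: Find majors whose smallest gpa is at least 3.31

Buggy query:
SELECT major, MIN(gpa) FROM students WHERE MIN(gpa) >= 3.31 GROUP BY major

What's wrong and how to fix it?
Bug: Aggregates like MIN are computed per group after WHERE runs

Fix: Use HAVING for the per-group MIN condition

Corrected query:
SELECT major, MIN(gpa) FROM students GROUP BY major HAVING MIN(gpa) >= 3.31

Result:
(no rows)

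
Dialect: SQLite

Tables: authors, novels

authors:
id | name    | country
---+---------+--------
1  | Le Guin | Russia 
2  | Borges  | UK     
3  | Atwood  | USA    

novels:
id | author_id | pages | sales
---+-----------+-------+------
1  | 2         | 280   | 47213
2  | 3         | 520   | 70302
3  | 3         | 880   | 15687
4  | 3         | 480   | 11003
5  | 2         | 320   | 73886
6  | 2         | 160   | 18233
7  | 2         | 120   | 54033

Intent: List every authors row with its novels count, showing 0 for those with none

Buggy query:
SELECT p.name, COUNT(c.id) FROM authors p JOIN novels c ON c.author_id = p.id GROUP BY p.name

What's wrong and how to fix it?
Bug: INNER JOIN drops authors rows that have no matching novels rows

Fix: Switch to LEFT JOIN to retain unmatched parent rows

Corrected query:
SELECT p.name, COUNT(c.id) FROM authors p LEFT JOIN novels c ON c.author_id = p.id GROUP BY p.name

Result:
name    | COUNT(c.id)
--------+------------
Atwood  | 3          
Borges  | 4          
Le Guin | 0          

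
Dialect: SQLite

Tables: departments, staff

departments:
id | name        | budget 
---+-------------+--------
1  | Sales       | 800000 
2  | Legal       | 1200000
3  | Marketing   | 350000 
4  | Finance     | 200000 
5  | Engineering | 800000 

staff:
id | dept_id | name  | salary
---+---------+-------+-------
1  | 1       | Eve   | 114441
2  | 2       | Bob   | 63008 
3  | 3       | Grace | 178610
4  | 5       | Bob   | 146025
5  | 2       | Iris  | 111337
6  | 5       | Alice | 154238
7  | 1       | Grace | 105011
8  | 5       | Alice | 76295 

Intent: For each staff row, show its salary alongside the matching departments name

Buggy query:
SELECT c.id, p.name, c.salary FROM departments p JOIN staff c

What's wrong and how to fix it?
Bug: JOIN with no ON clause produces a cartesian product; every staff row pairs with every departments row

Fix: Add ON c.dept_id = p.id to the JOIN

Corrected query:
SELECT c.id, p.name, c.salary FROM departments p JOIN staff c ON c.dept_id = p.id

Result:
id | name        | salary
---+-------------+-------
1  | Sales       | 114441
2  | Legal       | 63008 
3  | Marketing   | 178610
4  | Engineering | 146025
5  | Legal       | 111337
6  | Engineering | 154238
7  | Sales       | 105011
8  | Engineering | 76295 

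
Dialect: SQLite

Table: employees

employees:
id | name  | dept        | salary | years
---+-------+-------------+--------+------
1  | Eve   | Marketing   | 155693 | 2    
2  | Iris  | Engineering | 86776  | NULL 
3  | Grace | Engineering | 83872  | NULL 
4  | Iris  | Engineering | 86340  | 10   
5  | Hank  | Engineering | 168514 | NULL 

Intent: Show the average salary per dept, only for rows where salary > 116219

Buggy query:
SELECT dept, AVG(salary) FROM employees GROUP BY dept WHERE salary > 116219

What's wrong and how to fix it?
Bug: WHERE cannot follow GROUP BY

Fix: Move the WHERE clause before GROUP BY

Corrected query:
SELECT dept, AVG(salary) FROM employees WHERE salary > 116219 GROUP BY dept

Result:
dept        | AVG(salary)
------------+------------
Engineering | 168514     
Marketing   | 155693     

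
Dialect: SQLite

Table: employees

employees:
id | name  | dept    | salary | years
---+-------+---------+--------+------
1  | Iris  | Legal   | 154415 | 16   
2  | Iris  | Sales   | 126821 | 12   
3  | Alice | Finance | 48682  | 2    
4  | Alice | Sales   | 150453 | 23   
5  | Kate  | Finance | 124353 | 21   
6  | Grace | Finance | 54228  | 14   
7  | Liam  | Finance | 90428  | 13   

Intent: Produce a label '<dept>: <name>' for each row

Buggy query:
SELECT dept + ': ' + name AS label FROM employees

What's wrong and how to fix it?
Bug: '+' is numeric addition; on text columns SQLite converts them to 0 instead of concatenating

Fix: Use the || operator for string concatenation

Corrected query:
SELECT dept || ': ' || name AS label FROM employees

Result:
label         
--------------
Legal: Iris   
Sales: Iris   
Finance: Alice
Sales: Alice  
Finance: Kate 
Finance: Grace
Finance: Liam 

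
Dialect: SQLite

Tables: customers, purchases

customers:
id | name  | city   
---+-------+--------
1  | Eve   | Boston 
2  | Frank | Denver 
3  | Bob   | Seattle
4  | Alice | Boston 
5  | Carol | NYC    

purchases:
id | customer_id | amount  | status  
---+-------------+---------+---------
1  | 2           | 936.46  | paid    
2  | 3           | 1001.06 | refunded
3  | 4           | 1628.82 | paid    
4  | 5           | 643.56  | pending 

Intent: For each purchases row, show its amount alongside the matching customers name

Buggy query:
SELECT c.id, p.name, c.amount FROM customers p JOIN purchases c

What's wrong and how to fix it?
Bug: JOIN with no ON clause produces a cartesian product; every purchases row pairs with every customers row

Fix: Specify the join condition linking the foreign key to the parent id

Corrected query:
SELECT c.id, p.name, c.amount FROM customers p JOIN purchases c ON c.customer_id = p.id

Result:
id | name  | amount 
---+-------+--------
1  | Frank | 936.46 
2  | Bob   | 1001.06
3  | Alice | 1628.82
4  | Carol | 643.56 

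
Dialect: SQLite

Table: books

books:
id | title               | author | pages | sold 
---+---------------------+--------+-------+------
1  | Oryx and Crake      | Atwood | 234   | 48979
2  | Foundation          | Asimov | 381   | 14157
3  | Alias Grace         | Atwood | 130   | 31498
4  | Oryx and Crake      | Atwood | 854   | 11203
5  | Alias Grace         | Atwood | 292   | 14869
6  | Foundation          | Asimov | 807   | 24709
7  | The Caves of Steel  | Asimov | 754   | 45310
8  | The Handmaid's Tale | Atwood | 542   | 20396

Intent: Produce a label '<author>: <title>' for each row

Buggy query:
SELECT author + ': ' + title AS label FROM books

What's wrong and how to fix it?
Bug: SQLite uses || for string concatenation; + coerces text to numbers (yielding 0)

Fix: Use the || operator for string concatenation

Corrected query:
SELECT author || ': ' || title AS label FROM books

Result:
label                      
---------------------------
Atwood: Oryx and Crake     
Asimov: Foundation         
Atwood: Alias Grace        
Atwood: Oryx and Crake     
Atwood: Alias Grace        
Asimov: Foundation         
Asimov: The Caves of Steel 
Atwood: The Handmaid's Tale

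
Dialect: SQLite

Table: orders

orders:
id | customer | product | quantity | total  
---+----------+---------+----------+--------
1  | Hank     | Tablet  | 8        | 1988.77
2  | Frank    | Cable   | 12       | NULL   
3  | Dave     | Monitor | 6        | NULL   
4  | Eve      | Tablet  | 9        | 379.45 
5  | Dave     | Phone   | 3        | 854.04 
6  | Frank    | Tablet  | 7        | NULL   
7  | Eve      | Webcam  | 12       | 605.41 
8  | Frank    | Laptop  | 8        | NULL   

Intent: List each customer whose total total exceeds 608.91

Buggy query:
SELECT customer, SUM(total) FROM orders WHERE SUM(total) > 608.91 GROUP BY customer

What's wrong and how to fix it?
Bug: SUM(total) is an aggregate, but WHERE filters rows before aggregation

Fix: Move the aggregate condition to a HAVING clause

Corrected query:
SELECT customer, SUM(total) FROM orders GROUP BY customer HAVING SUM(total) > 608.91

Result:
customer | SUM(total)
---------+-----------
Dave     | 854.04    
Eve      | 984.86    
Hank     | 1988.77   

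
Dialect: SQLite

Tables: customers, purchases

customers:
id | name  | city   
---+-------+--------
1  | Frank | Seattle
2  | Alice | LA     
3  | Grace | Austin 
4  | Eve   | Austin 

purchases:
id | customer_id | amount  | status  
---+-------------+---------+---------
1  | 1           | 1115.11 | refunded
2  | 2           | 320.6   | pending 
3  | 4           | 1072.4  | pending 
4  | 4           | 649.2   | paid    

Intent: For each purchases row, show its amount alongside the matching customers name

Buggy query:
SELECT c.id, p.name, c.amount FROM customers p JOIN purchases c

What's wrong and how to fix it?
Bug: JOIN with no ON clause produces a cartesian product; every purchases row pairs with every customers row

Fix: Add ON c.customer_id = p.id to the JOIN

Corrected query:
SELECT c.id, p.name, c.amount FROM customers p JOIN purchases c ON c.customer_id = p.id

Result:
id | name  | amount 
---+-------+--------
1  | Frank | 1115.11
2  | Alice | 320.6  
3  | Eve   | 1072.4 
4  | Eve   | 649.2  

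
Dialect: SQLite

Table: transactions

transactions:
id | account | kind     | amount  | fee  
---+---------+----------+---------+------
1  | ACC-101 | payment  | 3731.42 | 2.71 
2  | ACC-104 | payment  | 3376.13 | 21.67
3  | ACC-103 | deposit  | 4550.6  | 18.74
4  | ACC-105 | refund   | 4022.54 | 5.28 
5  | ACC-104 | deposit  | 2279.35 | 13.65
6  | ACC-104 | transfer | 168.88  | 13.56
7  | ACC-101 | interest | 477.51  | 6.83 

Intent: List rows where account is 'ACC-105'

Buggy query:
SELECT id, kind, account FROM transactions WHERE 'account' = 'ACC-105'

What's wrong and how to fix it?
Bug: Single quotes denote string literals in SQL; the column name is being compared as a constant string

Fix: Reference the column as account without single quotes

Corrected query:
SELECT id, kind, account FROM transactions WHERE account = 'ACC-105'

Result:
id | kind   | account
---+--------+--------
4  | refund | ACC-105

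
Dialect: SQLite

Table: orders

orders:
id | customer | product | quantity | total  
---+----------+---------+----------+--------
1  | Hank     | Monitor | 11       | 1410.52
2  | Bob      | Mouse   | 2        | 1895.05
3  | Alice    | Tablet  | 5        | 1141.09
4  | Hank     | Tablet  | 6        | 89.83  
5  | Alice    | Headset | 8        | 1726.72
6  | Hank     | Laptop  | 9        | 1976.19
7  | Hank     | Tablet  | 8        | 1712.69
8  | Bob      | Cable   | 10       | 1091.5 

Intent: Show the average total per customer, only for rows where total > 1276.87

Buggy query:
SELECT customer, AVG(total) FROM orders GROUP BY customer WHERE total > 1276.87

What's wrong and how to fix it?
Bug: Row-level WHERE must come before GROUP BY in the clause order

Fix: Move the WHERE clause before GROUP BY

Corrected query:
SELECT customer, AVG(total) FROM orders WHERE total > 1276.87 GROUP BY customer

Result:
customer | AVG(total)
---------+-----------
Alice    | 1726.72   
Bob      | 1895.05   
Hank     | 1699.8    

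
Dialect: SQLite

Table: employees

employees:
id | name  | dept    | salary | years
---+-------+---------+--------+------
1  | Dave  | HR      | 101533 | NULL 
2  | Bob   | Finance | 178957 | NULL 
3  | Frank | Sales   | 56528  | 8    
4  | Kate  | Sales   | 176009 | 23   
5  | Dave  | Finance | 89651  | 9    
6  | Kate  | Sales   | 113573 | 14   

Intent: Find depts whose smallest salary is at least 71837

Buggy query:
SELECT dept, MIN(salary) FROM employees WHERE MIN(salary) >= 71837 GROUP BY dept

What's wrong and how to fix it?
Bug: MIN() in WHERE is a misuse of aggregate

Fix: Use HAVING for the per-group MIN condition

Corrected query:
SELECT dept, MIN(salary) FROM employees GROUP BY dept HAVING MIN(salary) >= 71837

Result:
dept    | MIN(salary)
--------+------------
Finance | 89651      
HR      | 101533     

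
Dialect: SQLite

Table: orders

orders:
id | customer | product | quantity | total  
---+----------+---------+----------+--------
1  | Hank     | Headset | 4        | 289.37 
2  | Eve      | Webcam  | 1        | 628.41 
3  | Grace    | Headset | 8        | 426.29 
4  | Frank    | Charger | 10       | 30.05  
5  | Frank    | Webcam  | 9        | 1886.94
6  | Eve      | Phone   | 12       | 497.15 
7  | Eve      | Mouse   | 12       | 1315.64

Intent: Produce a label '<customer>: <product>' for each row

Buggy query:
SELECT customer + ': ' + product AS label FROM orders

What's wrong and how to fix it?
Bug: '+' is numeric addition; on text columns SQLite converts them to 0 instead of concatenating

Fix: Replace + with || to concatenate text

Corrected query:
SELECT customer || ': ' || product AS label FROM orders

Result:
label         
--------------
Hank: Headset 
Eve: Webcam   
Grace: Headset
Frank: Charger
Frank: Webcam 
Eve: Phone    
Eve: Mouse    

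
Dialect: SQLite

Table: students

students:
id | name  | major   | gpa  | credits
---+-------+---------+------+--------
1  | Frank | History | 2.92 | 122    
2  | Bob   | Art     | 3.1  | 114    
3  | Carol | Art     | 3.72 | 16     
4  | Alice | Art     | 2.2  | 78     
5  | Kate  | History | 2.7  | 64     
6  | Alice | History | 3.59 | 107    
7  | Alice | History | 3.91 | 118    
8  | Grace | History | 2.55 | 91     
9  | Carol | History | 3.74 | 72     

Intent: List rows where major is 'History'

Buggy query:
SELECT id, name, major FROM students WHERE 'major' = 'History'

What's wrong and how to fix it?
Bug: Single quotes denote string literals in SQL; the column name is being compared as a constant string

Fix: Remove the quotes around the column name (or use double quotes for an identifier)

Corrected query:
SELECT id, name, major FROM students WHERE major = 'History'

Result:
id | name  | major  
---+-------+--------
1  | Frank | History
5  | Kate  | History
6  | Alice | History
7  | Alice | History
8  | Grace | History
9  | Carol | History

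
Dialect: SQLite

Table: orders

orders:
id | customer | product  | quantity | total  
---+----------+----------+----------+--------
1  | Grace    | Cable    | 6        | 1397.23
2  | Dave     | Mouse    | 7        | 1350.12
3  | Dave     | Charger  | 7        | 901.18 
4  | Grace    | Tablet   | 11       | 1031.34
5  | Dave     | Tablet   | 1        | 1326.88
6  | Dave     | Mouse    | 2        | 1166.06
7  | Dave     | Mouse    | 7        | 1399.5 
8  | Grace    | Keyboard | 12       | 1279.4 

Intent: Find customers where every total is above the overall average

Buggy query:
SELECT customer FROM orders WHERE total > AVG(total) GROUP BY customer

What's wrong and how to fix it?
Bug: AVG() is an aggregate; it can't sit directly in WHERE

Fix: Use a subquery for AVG and a HAVING MIN(...) filter so the condition holds for every row in the group

Corrected query:
SELECT customer FROM orders GROUP BY customer HAVING MIN(total) > (SELECT AVG(total) FROM orders)

Result:
(no rows)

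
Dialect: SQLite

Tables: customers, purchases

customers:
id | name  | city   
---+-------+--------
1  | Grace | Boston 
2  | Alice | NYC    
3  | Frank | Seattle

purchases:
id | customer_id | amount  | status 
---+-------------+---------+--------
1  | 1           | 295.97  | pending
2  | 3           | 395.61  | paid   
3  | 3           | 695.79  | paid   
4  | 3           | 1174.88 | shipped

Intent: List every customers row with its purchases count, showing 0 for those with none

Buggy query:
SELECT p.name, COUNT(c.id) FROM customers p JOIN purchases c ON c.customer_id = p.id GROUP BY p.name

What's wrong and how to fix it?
Bug: An inner join excludes parents with zero children

Fix: Use LEFT JOIN so parents without children still appear (COUNT(c.id) gives 0)

Corrected query:
SELECT p.name, COUNT(c.id) FROM customers p LEFT JOIN purchases c ON c.customer_id = p.id GROUP BY p.name

Result:
name  | COUNT(c.id)
------+------------
Alice | 0          
Frank | 3          
Grace | 1          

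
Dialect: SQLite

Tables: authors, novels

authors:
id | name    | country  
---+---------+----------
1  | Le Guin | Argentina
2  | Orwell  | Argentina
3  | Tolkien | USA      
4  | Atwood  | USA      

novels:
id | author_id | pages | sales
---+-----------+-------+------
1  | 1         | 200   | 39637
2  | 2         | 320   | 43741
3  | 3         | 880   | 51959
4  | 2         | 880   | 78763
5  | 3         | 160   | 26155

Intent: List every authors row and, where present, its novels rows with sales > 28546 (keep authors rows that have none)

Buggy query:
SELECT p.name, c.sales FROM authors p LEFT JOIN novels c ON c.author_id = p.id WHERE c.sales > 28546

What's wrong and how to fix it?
Bug: A WHERE condition on the right-hand table after LEFT JOIN drops unmatched parents

Fix: Move the right-table condition into the ON clause so unmatched parents are kept

Corrected query:
SELECT p.name, c.sales FROM authors p LEFT JOIN novels c ON c.author_id = p.id AND c.sales > 28546

Result:
name    | sales
--------+------
Le Guin | 39637
Orwell  | 43741
Orwell  | 78763
Tolkien | 51959
Atwood  | NULL 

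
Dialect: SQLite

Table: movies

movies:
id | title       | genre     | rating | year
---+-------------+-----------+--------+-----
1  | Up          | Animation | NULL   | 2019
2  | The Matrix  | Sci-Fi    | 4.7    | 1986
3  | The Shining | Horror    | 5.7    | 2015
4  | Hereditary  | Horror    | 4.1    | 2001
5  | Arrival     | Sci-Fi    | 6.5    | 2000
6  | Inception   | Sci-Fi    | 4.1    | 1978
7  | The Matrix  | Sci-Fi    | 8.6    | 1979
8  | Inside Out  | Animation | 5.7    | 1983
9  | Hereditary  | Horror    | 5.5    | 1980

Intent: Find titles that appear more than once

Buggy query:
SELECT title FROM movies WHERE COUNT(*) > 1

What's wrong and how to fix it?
Bug: WHERE can't reference COUNT(*); aggregates are computed after WHERE

Fix: GROUP BY title, then filter groups with HAVING COUNT(*) > 1

Corrected query:
SELECT title FROM movies GROUP BY title HAVING COUNT(*) > 1

Result:
title     
----------
Hereditary
The Matrix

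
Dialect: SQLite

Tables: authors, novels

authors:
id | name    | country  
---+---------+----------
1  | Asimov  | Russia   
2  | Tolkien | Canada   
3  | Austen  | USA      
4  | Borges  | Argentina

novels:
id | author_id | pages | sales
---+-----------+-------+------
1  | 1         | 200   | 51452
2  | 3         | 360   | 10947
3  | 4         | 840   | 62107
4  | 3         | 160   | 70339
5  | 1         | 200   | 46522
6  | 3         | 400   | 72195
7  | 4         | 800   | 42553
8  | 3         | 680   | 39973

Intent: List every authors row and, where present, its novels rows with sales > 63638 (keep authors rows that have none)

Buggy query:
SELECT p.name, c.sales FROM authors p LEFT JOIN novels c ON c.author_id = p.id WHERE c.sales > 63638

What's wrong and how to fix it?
Bug: Filtering c.sales in WHERE discards the NULL rows produced by LEFT JOIN, turning it into an inner join

Fix: Put 'c.sales > 63638' in the JOIN's ON clause instead of WHERE

Corrected query:
SELECT p.name, c.sales FROM authors p LEFT JOIN novels c ON c.author_id = p.id AND c.sales > 63638

Result:
name    | sales
--------+------
Asimov  | NULL 
Tolkien | NULL 
Austen  | 70339
Austen  | 72195
Borges  | NULL 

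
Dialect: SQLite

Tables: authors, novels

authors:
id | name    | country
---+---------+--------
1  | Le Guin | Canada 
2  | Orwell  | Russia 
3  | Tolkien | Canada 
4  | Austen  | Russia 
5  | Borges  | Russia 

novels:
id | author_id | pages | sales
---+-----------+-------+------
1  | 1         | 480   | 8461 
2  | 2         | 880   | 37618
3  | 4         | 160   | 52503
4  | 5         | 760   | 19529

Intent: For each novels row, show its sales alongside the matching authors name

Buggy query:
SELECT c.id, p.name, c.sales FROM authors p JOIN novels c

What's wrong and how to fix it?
Bug: Missing join condition: each novels row is matched to all authors rows instead of just its own

Fix: Specify the join condition linking the foreign key to the parent id

Corrected query:
SELECT c.id, p.name, c.sales FROM authors p JOIN novels c ON c.author_id = p.id

Result:
id | name    | sales
---+---------+------
1  | Le Guin | 8461 
2  | Orwell  | 37618
3  | Austen  | 52503
4  | Borges  | 19529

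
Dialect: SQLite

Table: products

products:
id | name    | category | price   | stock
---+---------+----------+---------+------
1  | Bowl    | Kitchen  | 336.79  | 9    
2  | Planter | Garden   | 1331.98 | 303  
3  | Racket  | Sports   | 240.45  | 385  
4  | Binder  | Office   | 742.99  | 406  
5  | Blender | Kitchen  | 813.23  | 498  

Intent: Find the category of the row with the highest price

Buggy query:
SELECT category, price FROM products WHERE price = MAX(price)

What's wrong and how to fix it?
Bug: MAX(price) is an aggregate and cannot be used directly in WHERE

Fix: Use a subquery: WHERE price = (SELECT MAX(price) FROM products)

Corrected query:
SELECT category, price FROM products WHERE price = (SELECT MAX(price) FROM products)

Result:
category | price  
---------+--------
Garden   | 1331.98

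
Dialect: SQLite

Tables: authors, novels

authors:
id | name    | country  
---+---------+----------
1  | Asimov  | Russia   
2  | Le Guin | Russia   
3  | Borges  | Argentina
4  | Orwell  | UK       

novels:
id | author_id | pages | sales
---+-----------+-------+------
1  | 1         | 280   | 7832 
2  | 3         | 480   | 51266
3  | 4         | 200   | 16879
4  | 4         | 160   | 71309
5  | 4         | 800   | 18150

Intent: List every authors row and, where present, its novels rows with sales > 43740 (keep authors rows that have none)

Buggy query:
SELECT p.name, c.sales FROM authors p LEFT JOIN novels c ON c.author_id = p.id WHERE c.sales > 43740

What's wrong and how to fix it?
Bug: A WHERE condition on the right-hand table after LEFT JOIN drops unmatched parents

Fix: Put 'c.sales > 43740' in the JOIN's ON clause instead of WHERE

Corrected query:
SELECT p.name, c.sales FROM authors p LEFT JOIN novels c ON c.author_id = p.id AND c.sales > 43740

Result:
name    | sales
--------+------
Asimov  | NULL 
Le Guin | NULL 
Borges  | 51266
Orwell  | 71309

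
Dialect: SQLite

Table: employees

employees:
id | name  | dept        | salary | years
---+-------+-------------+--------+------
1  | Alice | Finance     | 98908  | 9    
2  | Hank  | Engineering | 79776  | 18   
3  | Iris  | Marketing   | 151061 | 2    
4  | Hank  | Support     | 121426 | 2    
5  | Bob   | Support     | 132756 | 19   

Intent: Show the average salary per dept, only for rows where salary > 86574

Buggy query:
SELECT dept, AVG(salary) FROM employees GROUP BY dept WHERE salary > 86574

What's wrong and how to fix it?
Bug: WHERE cannot follow GROUP BY

Fix: Move the WHERE clause before GROUP BY

Corrected query:
SELECT dept, AVG(salary) FROM employees WHERE salary > 86574 GROUP BY dept

Result:
dept      | AVG(salary)
----------+------------
Finance   | 98908      
Marketing | 151061     
Support   | 127091     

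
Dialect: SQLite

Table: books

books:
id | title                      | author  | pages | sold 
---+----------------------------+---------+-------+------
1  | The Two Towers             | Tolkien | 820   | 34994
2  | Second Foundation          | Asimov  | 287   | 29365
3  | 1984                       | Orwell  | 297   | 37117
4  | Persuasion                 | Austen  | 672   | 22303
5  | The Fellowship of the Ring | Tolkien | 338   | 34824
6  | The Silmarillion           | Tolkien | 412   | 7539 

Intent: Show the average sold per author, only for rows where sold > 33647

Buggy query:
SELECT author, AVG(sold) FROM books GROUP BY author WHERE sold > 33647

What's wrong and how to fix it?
Bug: Row-level WHERE must come before GROUP BY in the clause order

Fix: Move the WHERE clause before GROUP BY

Corrected query:
SELECT author, AVG(sold) FROM books WHERE sold > 33647 GROUP BY author

Result:
author  | AVG(sold)
--------+----------
Orwell  | 37117    
Tolkien | 34909    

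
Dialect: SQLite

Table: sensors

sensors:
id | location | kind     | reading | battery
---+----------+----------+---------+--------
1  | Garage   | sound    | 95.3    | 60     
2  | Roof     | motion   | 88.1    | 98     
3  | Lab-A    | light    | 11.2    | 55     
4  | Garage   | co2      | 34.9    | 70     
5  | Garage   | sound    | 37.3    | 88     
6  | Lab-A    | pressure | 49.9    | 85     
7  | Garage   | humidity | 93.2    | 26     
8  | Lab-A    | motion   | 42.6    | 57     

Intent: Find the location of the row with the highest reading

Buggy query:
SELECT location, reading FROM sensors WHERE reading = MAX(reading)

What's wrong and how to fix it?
Bug: MAX(reading) is an aggregate and cannot be used directly in WHERE

Fix: Use a subquery: WHERE reading = (SELECT MAX(reading) FROM sensors)

Corrected query:
SELECT location, reading FROM sensors WHERE reading = (SELECT MAX(reading) FROM sensors)

Result:
location | reading
---------+--------
Garage   | 95.3   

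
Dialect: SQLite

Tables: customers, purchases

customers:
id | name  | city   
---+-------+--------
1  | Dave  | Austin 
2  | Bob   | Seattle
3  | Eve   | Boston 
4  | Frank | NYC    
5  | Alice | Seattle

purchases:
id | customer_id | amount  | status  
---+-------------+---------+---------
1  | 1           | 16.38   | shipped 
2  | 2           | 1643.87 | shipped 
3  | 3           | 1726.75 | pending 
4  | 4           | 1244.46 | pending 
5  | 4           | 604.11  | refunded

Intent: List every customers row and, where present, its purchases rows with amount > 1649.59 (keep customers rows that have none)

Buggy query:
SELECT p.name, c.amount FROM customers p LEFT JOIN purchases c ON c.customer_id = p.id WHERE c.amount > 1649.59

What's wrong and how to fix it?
Bug: A WHERE condition on the right-hand table after LEFT JOIN drops unmatched parents

Fix: Move the right-table condition into the ON clause so unmatched parents are kept

Corrected query:
SELECT p.name, c.amount FROM customers p LEFT JOIN purchases c ON c.customer_id = p.id AND c.amount > 1649.59

Result:
name  | amount 
------+--------
Dave  | NULL   
Bob   | NULL   
Eve   | 1726.75
Frank | NULL   
Alice | NULL   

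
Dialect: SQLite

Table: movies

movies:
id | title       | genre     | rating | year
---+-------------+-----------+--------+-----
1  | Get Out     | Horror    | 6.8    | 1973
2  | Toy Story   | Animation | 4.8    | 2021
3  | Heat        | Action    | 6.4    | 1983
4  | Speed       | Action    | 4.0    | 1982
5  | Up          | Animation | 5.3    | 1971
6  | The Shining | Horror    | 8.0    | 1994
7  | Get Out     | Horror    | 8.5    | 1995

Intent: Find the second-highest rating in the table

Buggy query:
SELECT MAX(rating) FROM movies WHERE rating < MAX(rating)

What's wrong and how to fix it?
Bug: MAX(rating) on the right of the comparison is an aggregate-in-WHERE error

Fix: Compute the overall MAX in a subquery, then take MAX of rows below it

Corrected query:
SELECT MAX(rating) FROM movies WHERE rating < (SELECT MAX(rating) FROM movies)

Result:
MAX(rating)
-----------
8          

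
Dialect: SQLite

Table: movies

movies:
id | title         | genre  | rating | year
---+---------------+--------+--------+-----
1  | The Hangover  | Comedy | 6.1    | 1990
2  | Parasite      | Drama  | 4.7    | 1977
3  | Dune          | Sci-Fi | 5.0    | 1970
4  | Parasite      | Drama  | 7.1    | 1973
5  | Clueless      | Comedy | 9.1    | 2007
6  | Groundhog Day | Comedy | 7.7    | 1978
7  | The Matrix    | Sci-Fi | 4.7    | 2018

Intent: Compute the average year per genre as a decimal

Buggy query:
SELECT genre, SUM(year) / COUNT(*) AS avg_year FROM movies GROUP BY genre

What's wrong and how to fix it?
Bug: SUM(year) and COUNT(*) are both integers; the division truncates the fractional part

Fix: Cast one side to REAL so the division keeps the fractional part

Corrected query:
SELECT genre, SUM(year) * 1.0 / COUNT(*) AS avg_year FROM movies GROUP BY genre

Result:
genre  | avg_year   
-------+------------
Comedy | 1991.666667
Drama  | 1975       
Sci-Fi | 1994       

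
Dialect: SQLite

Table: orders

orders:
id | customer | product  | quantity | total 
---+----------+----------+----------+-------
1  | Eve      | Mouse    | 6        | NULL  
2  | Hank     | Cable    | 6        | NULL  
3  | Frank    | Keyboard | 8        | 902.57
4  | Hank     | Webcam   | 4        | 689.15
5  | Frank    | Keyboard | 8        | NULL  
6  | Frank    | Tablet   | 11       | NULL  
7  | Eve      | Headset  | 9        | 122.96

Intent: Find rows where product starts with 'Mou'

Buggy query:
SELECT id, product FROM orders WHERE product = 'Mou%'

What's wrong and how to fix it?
Bug: '=' compares the literal string including the % character; pattern matching needs LIKE

Fix: Replace '=' with LIKE so 'Mou%' is treated as a pattern

Corrected query:
SELECT id, product FROM orders WHERE product LIKE 'Mou%'

Result:
id | product
---+--------
1  | Mouse  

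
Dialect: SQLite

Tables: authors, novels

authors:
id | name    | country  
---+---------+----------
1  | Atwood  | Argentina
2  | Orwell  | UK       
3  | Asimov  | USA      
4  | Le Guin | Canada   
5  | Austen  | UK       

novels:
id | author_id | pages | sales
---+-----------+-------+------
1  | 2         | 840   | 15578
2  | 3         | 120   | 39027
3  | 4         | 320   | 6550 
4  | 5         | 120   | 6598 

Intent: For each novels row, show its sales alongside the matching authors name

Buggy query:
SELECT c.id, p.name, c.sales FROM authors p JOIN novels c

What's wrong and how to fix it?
Bug: JOIN with no ON clause produces a cartesian product; every novels row pairs with every authors row

Fix: Add ON c.author_id = p.id to the JOIN

Corrected query:
SELECT c.id, p.name, c.sales FROM authors p JOIN novels c ON c.author_id = p.id

Result:
id | name    | sales
---+---------+------
1  | Orwell  | 15578
2  | Asimov  | 39027
3  | Le Guin | 6550 
4  | Austen  | 6598 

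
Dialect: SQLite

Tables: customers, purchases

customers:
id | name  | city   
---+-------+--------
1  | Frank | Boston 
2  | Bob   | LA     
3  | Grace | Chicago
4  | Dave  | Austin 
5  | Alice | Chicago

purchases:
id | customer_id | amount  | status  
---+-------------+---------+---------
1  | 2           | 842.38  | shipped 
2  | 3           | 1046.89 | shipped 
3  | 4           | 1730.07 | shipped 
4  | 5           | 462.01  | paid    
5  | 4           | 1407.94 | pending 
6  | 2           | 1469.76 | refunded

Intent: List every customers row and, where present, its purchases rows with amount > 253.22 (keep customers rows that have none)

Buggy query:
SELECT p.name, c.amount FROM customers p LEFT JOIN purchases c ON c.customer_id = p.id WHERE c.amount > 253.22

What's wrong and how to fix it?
Bug: Filtering c.amount in WHERE discards the NULL rows produced by LEFT JOIN, turning it into an inner join

Fix: Move the right-table condition into the ON clause so unmatched parents are kept

Corrected query:
SELECT p.name, c.amount FROM customers p LEFT JOIN purchases c ON c.customer_id = p.id AND c.amount > 253.22

Result:
name  | amount 
------+--------
Frank | NULL   
Bob   | 842.38 
Bob   | 1469.76
Grace | 1046.89
Dave  | 1407.94
Dave  | 1730.07
Alice | 462.01 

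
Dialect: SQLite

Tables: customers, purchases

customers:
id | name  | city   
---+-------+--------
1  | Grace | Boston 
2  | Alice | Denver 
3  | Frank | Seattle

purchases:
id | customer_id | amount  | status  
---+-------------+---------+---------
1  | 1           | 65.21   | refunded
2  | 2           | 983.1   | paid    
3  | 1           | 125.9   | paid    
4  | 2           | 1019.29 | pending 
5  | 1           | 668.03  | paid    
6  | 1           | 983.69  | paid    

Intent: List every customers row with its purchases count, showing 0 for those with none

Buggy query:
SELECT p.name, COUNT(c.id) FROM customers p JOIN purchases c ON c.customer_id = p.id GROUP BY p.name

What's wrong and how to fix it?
Bug: An inner join excludes parents with zero children

Fix: Switch to LEFT JOIN to retain unmatched parent rows

Corrected query:
SELECT p.name, COUNT(c.id) FROM customers p LEFT JOIN purchases c ON c.customer_id = p.id GROUP BY p.name

Result:
name  | COUNT(c.id)
------+------------
Alice | 2          
Frank | 0          
Grace | 4          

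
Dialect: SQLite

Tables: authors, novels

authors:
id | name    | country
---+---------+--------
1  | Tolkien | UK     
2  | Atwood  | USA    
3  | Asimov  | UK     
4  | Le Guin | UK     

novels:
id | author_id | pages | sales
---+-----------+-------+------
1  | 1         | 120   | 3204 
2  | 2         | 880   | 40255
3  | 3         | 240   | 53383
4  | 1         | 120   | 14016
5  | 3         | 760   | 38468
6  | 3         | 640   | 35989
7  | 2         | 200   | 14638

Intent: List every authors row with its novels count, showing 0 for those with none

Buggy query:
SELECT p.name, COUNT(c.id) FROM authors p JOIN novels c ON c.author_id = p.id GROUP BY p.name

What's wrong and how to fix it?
Bug: An inner join excludes parents with zero children

Fix: Switch to LEFT JOIN to retain unmatched parent rows

Corrected query:
SELECT p.name, COUNT(c.id) FROM authors p LEFT JOIN novels c ON c.author_id = p.id GROUP BY p.name

Result:
name    | COUNT(c.id)
--------+------------
Asimov  | 3          
Atwood  | 2          
Le Guin | 0          
Tolkien | 2          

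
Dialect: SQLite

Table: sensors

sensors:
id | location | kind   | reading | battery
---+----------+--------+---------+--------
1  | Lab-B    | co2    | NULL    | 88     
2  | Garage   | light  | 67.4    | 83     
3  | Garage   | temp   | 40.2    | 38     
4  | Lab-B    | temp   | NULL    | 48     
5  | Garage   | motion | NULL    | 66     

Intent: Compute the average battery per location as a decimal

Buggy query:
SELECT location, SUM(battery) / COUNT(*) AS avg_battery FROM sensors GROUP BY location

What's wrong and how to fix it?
Bug: Both operands are integers, so '/' performs integer division and truncates

Fix: Cast one side to REAL so the division keeps the fractional part

Corrected query:
SELECT location, SUM(battery) * 1.0 / COUNT(*) AS avg_battery FROM sensors GROUP BY location

Result:
location | avg_battery
---------+------------
Garage   | 62.333333  
Lab-B    | 68         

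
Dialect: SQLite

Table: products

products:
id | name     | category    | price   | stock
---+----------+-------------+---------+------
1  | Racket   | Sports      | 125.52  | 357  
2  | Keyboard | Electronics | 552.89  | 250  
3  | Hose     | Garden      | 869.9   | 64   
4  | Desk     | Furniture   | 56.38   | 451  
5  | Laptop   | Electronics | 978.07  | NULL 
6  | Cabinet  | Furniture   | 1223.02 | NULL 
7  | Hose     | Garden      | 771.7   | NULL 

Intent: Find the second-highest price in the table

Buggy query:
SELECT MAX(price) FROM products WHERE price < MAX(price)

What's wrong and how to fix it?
Bug: MAX(price) on the right of the comparison is an aggregate-in-WHERE error

Fix: Compute the overall MAX in a subquery, then take MAX of rows below it

Corrected query:
SELECT MAX(price) FROM products WHERE price < (SELECT MAX(price) FROM products)

Result:
MAX(price)
----------
978.07    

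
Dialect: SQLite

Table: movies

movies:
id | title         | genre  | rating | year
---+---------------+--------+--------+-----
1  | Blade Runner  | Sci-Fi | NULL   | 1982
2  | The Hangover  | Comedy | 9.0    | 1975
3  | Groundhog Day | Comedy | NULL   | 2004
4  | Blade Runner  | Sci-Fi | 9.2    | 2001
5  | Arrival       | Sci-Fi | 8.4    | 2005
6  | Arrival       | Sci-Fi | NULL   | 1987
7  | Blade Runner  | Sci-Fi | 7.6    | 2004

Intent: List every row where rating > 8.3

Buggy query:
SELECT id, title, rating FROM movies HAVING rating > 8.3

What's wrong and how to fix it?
Bug: HAVING filters the output of aggregation, but this query has no GROUP BY and no aggregate functions, so SQLite rejects it (HAVING clause on a non-aggregate query); the condition here is per row

Fix: Use WHERE for row-level filtering

Corrected query:
SELECT id, title, rating FROM movies WHERE rating > 8.3

Result:
id | title        | rating
---+--------------+-------
2  | The Hangover | 9     
4  | Blade Runner | 9.2   
5  | Arrival      | 8.4   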